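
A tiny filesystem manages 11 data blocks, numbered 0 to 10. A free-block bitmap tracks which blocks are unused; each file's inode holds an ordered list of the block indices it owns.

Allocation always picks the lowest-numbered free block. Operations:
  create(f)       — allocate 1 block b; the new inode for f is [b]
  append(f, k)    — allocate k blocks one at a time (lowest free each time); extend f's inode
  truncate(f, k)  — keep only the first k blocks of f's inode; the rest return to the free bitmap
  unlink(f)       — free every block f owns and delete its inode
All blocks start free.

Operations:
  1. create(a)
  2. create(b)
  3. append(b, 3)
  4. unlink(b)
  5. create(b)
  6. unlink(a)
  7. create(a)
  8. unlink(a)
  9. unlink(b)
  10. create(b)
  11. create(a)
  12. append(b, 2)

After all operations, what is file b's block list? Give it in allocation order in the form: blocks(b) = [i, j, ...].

create(a): bitmap=F.......... | a=[0]
create(b): bitmap=FF......... | a=[0] b=[1]
append(b, 3): bitmap=FFFFF...... | a=[0] b=[1, 2, 3, 4]
unlink(b): bitmap=F.......... | a=[0]
create(b): bitmap=FF......... | a=[0] b=[1]
unlink(a): bitmap=.F......... | b=[1]
create(a): bitmap=FF......... | a=[0] b=[1]
unlink(a): bitmap=.F......... | b=[1]
unlink(b): bitmap=........... | 
create(b): bitmap=F.......... | b=[0]
create(a): bitmap=FF......... | a=[1] b=[0]
append(b, 2): bitmap=FFFF....... | a=[1] b=[0, 2, 3]

blocks(b) = [0, 2, 3]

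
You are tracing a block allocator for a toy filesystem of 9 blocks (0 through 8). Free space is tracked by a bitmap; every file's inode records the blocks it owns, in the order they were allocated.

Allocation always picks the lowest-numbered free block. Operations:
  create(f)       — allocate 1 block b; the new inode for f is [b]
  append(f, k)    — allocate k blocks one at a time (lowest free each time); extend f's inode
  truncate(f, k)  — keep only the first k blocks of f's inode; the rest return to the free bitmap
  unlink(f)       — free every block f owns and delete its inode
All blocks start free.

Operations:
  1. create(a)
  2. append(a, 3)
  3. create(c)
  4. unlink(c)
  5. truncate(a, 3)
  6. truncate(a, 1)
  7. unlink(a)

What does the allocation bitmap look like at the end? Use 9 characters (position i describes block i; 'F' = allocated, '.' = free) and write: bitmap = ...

bitmap = .........

create(a): bitmap=F........ | a=[0]
append(a, 3): bitmap=FFFF..... | a=[0, 1, 2, 3]
create(c): bitmap=FFFFF.... | a=[0, 1, 2, 3] c=[4]
unlink(c): bitmap=FFFF..... | a=[0, 1, 2, 3]
truncate(a, 3): bitmap=FFF...... | a=[0, 1, 2]
truncate(a, 1): bitmap=F........ | a=[0]
unlink(a): bitmap=......... | 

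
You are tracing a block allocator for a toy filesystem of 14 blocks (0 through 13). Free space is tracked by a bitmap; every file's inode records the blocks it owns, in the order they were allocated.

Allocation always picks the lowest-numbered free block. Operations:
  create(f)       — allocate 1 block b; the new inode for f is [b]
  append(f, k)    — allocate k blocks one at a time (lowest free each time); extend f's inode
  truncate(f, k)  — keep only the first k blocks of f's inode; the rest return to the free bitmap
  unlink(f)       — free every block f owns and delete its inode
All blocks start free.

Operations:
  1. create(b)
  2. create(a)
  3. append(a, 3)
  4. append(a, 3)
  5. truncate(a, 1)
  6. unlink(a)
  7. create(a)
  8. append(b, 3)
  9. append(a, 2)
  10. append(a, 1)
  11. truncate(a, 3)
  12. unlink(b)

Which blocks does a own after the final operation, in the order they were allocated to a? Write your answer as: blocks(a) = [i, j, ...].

blocks(a) = [1, 5, 6]

create(b): bitmap=F............. | b=[0]
create(a): bitmap=FF............ | a=[1] b=[0]
append(a, 3): bitmap=FFFFF......... | a=[1, 2, 3, 4] b=[0]
append(a, 3): bitmap=FFFFFFFF...... | a=[1, 2, 3, 4, 5, 6, 7] b=[0]
truncate(a, 1): bitmap=FF............ | a=[1] b=[0]
unlink(a): bitmap=F............. | b=[0]
create(a): bitmap=FF............ | a=[1] b=[0]
append(b, 3): bitmap=FFFFF......... | a=[1] b=[0, 2, 3, 4]
append(a, 2): bitmap=FFFFFFF....... | a=[1, 5, 6] b=[0, 2, 3, 4]
append(a, 1): bitmap=FFFFFFFF...... | a=[1, 5, 6, 7] b=[0, 2, 3, 4]
truncate(a, 3): bitmap=FFFFFFF....... | a=[1, 5, 6] b=[0, 2, 3, 4]
unlink(b): bitmap=.F...FF....... | a=[1, 5, 6]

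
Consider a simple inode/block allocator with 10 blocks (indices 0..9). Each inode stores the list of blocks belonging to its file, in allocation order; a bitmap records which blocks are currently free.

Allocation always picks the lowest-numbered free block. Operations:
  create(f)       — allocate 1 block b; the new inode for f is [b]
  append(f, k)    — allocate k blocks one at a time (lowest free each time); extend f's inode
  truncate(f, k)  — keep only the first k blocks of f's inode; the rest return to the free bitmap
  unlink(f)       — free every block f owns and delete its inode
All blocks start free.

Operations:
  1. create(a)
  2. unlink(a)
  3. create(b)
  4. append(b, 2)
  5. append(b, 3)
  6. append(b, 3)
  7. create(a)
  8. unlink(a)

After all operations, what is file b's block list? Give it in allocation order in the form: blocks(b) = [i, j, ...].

blocks(b) = [0, 1, 2, 3, 4, 5, 6, 7, 8]

create(a): bitmap=F......... | a=[0]
unlink(a): bitmap=.......... | 
create(b): bitmap=F......... | b=[0]
append(b, 2): bitmap=FFF....... | b=[0, 1, 2]
append(b, 3): bitmap=FFFFFF.... | b=[0, 1, 2, 3, 4, 5]
append(b, 3): bitmap=FFFFFFFFF. | b=[0, 1, 2, 3, 4, 5, 6, 7, 8]
create(a): bitmap=FFFFFFFFFF | a=[9] b=[0, 1, 2, 3, 4, 5, 6, 7, 8]
unlink(a): bitmap=FFFFFFFFF. | b=[0, 1, 2, 3, 4, 5, 6, 7, 8]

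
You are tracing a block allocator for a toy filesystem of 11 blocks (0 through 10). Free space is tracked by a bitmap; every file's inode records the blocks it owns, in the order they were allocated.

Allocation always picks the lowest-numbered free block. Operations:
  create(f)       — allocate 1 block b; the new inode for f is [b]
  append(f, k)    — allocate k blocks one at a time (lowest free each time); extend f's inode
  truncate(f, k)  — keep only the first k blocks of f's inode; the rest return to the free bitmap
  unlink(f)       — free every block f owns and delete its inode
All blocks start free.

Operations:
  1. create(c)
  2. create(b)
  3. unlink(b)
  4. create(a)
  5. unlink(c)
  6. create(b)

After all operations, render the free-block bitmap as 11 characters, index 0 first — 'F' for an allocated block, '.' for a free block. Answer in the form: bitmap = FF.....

create(c): bitmap=F.......... | c=[0]
create(b): bitmap=FF......... | b=[1] c=[0]
unlink(b): bitmap=F.......... | c=[0]
create(a): bitmap=FF......... | a=[1] c=[0]
unlink(c): bitmap=.F......... | a=[1]
create(b): bitmap=FF......... | a=[1] b=[0]

bitmap = FF.........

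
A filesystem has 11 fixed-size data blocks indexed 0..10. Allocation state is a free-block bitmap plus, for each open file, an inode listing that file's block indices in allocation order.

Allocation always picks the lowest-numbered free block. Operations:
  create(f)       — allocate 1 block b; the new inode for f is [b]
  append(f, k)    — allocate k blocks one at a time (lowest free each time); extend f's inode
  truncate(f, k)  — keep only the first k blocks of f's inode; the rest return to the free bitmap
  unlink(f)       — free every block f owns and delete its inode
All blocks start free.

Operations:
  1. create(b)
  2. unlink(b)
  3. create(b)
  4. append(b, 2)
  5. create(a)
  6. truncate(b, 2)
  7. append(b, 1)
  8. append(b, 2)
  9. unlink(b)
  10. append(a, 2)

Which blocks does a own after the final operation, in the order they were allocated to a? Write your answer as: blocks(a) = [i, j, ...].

  1. create(b)  ⇒  F..........  {b→[0]}
  2. unlink(b)  ⇒  ...........  {}
  3. create(b)  ⇒  F..........  {b→[0]}
  4. append(b, 2)  ⇒  FFF........  {b→[0, 1, 2]}
  5. create(a)  ⇒  FFFF.......  {a→[3]; b→[0, 1, 2]}
  6. truncate(b, 2)  ⇒  FF.F.......  {a→[3]; b→[0, 1]}
  7. append(b, 1)  ⇒  FFFF.......  {a→[3]; b→[0, 1, 2]}
  8. append(b, 2)  ⇒  FFFFFF.....  {a→[3]; b→[0, 1, 2, 4, 5]}
  9. unlink(b)  ⇒  ...F.......  {a→[3]}
  10. append(a, 2)  ⇒  FF.F.......  {a→[3, 0, 1]}

blocks(a) = [3, 0, 1]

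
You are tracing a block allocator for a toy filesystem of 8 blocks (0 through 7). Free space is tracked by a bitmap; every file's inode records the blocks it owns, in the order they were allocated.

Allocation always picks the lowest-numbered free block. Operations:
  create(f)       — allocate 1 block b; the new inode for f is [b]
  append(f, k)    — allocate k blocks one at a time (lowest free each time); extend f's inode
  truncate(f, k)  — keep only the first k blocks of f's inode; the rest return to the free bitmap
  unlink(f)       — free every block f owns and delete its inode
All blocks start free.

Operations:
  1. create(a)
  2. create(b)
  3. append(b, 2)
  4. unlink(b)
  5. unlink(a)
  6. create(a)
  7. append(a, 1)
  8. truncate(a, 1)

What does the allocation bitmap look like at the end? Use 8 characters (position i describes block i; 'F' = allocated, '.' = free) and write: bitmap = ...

create(a): bitmap=F....... | a=[0]
create(b): bitmap=FF...... | a=[0] b=[1]
append(b, 2): bitmap=FFFF.... | a=[0] b=[1, 2, 3]
unlink(b): bitmap=F....... | a=[0]
unlink(a): bitmap=........ | 
create(a): bitmap=F....... | a=[0]
append(a, 1): bitmap=FF...... | a=[0, 1]
truncate(a, 1): bitmap=F....... | a=[0]

bitmap = F.......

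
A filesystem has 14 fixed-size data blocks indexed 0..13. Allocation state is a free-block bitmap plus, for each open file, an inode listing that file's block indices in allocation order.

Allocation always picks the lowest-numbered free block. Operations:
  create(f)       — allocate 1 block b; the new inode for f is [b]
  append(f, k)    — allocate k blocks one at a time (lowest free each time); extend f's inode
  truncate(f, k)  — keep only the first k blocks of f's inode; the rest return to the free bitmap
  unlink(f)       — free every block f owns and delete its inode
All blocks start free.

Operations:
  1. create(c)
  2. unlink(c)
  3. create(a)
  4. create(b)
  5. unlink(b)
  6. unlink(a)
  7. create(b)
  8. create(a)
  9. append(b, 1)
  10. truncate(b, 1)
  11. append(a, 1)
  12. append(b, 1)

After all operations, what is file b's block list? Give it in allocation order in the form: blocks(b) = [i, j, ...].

after create(c) → c:[0]  free=[F.............]
after unlink(c) →   free=[..............]
after create(a) → a:[0]  free=[F.............]
after create(b) → a:[0], b:[1]  free=[FF............]
after unlink(b) → a:[0]  free=[F.............]
after unlink(a) →   free=[..............]
after create(b) → b:[0]  free=[F.............]
after create(a) → a:[1], b:[0]  free=[FF............]
after append(b, 1) → a:[1], b:[0, 2]  free=[FFF...........]
after truncate(b, 1) → a:[1], b:[0]  free=[FF............]
after append(a, 1) → a:[1, 2], b:[0]  free=[FFF...........]
after append(b, 1) → a:[1, 2], b:[0, 3]  free=[FFFF..........]

blocks(b) = [0, 3]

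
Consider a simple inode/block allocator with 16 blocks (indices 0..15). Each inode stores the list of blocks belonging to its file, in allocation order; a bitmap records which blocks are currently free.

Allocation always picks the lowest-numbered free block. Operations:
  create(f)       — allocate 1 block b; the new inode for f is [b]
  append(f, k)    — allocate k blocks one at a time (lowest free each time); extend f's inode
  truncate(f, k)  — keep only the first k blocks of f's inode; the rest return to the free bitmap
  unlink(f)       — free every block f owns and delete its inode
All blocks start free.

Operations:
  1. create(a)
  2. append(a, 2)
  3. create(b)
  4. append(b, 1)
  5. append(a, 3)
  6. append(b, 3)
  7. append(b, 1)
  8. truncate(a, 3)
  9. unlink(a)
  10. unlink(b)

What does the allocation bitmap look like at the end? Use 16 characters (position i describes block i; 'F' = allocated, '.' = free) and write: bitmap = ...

[1] create(a) — a=0 (map F...............)
[2] append(a, 2) — a=0,1,2 (map FFF.............)
[3] create(b) — a=0,1,2 b=3 (map FFFF............)
[4] append(b, 1) — a=0,1,2 b=3,4 (map FFFFF...........)
[5] append(a, 3) — a=0,1,2,5,6,7 b=3,4 (map FFFFFFFF........)
[6] append(b, 3) — a=0,1,2,5,6,7 b=3,4,8,9,10 (map FFFFFFFFFFF.....)
[7] append(b, 1) — a=0,1,2,5,6,7 b=3,4,8,9,10,11 (map FFFFFFFFFFFF....)
[8] truncate(a, 3) — a=0,1,2 b=3,4,8,9,10,11 (map FFFFF...FFFF....)
[9] unlink(a) — b=3,4,8,9,10,11 (map ...FF...FFFF....)
[10] unlink(b) —  (map ................)

bitmap = ................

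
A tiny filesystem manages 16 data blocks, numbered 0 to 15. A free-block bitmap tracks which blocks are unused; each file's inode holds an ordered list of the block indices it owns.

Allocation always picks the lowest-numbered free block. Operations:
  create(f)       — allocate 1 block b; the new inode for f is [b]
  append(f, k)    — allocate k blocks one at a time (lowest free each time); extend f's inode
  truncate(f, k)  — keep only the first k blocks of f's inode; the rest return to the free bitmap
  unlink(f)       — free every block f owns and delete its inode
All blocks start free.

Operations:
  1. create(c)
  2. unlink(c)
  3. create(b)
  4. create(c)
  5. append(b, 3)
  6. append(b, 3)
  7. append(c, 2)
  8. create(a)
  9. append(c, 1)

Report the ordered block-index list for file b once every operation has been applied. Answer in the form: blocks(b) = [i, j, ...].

blocks(b) = [0, 2, 3, 4, 5, 6, 7]

create(c): bitmap=F............... | c=[0]
unlink(c): bitmap=................ | 
create(b): bitmap=F............... | b=[0]
create(c): bitmap=FF.............. | b=[0] c=[1]
append(b, 3): bitmap=FFFFF........... | b=[0, 2, 3, 4] c=[1]
append(b, 3): bitmap=FFFFFFFF........ | b=[0, 2, 3, 4, 5, 6, 7] c=[1]
append(c, 2): bitmap=FFFFFFFFFF...... | b=[0, 2, 3, 4, 5, 6, 7] c=[1, 8, 9]
create(a): bitmap=FFFFFFFFFFF..... | a=[10] b=[0, 2, 3, 4, 5, 6, 7] c=[1, 8, 9]
append(c, 1): bitmap=FFFFFFFFFFFF.... | a=[10] b=[0, 2, 3, 4, 5, 6, 7] c=[1, 8, 9, 11]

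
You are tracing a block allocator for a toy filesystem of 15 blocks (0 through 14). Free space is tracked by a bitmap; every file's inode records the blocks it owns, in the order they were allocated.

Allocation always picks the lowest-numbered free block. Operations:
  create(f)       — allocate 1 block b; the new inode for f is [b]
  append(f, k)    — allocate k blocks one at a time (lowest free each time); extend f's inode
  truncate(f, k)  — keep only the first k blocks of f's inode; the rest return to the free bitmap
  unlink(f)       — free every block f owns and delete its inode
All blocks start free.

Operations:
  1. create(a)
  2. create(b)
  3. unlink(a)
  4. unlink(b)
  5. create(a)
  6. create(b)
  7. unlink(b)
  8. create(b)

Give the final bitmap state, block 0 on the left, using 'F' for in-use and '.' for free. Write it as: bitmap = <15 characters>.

bitmap = FF.............

create(a): bitmap=F.............. | a=[0]
create(b): bitmap=FF............. | a=[0] b=[1]
unlink(a): bitmap=.F............. | b=[1]
unlink(b): bitmap=............... | 
create(a): bitmap=F.............. | a=[0]
create(b): bitmap=FF............. | a=[0] b=[1]
unlink(b): bitmap=F.............. | a=[0]
create(b): bitmap=FF............. | a=[0] b=[1]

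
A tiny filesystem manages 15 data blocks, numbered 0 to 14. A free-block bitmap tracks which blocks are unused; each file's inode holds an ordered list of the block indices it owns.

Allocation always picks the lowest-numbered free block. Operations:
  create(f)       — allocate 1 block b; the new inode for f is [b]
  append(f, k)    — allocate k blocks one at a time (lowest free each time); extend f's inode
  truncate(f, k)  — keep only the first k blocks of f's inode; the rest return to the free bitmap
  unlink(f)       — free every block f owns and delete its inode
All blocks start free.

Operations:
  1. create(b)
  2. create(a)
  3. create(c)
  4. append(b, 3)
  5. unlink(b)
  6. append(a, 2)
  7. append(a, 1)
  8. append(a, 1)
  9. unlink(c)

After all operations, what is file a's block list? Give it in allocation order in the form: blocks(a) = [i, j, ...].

blocks(a) = [1, 0, 3, 4, 5]

  1. create(b)  ⇒  F..............  {b→[0]}
  2. create(a)  ⇒  FF.............  {a→[1]; b→[0]}
  3. create(c)  ⇒  FFF............  {a→[1]; b→[0]; c→[2]}
  4. append(b, 3)  ⇒  FFFFFF.........  {a→[1]; b→[0, 3, 4, 5]; c→[2]}
  5. unlink(b)  ⇒  .FF............  {a→[1]; c→[2]}
  6. append(a, 2)  ⇒  FFFF...........  {a→[1, 0, 3]; c→[2]}
  7. append(a, 1)  ⇒  FFFFF..........  {a→[1, 0, 3, 4]; c→[2]}
  8. append(a, 1)  ⇒  FFFFFF.........  {a→[1, 0, 3, 4, 5]; c→[2]}
  9. unlink(c)  ⇒  FF.FFF.........  {a→[1, 0, 3, 4, 5]}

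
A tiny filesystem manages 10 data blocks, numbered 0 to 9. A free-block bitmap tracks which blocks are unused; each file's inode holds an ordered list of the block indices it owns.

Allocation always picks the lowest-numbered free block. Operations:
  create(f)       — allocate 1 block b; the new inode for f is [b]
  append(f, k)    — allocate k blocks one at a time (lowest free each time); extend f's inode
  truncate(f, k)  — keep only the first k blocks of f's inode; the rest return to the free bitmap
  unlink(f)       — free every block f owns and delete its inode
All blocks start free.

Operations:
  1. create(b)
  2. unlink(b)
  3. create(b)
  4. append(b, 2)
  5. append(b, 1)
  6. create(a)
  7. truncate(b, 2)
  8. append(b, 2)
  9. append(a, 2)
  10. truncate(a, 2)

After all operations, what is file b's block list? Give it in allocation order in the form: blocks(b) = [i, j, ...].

blocks(b) = [0, 1, 2, 3]

create(b): bitmap=F......... | b=[0]
unlink(b): bitmap=.......... | 
create(b): bitmap=F......... | b=[0]
append(b, 2): bitmap=FFF....... | b=[0, 1, 2]
append(b, 1): bitmap=FFFF...... | b=[0, 1, 2, 3]
create(a): bitmap=FFFFF..... | a=[4] b=[0, 1, 2, 3]
truncate(b, 2): bitmap=FF..F..... | a=[4] b=[0, 1]
append(b, 2): bitmap=FFFFF..... | a=[4] b=[0, 1, 2, 3]
append(a, 2): bitmap=FFFFFFF... | a=[4, 5, 6] b=[0, 1, 2, 3]
truncate(a, 2): bitmap=FFFFFF.... | a=[4, 5] b=[0, 1, 2, 3]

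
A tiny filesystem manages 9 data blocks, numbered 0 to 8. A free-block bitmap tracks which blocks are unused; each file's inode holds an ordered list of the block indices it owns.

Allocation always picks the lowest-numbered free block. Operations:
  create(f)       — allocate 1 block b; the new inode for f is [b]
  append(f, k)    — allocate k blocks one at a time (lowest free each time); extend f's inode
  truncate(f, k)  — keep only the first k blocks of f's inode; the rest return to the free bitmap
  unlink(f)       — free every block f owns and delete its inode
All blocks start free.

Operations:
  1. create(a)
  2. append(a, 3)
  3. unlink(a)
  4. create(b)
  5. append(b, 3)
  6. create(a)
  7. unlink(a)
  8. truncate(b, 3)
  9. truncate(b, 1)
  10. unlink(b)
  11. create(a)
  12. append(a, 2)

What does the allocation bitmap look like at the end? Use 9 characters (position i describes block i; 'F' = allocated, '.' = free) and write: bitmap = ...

bitmap = FFF......

create(a): bitmap=F........ | a=[0]
append(a, 3): bitmap=FFFF..... | a=[0, 1, 2, 3]
unlink(a): bitmap=......... | 
create(b): bitmap=F........ | b=[0]
append(b, 3): bitmap=FFFF..... | b=[0, 1, 2, 3]
create(a): bitmap=FFFFF.... | a=[4] b=[0, 1, 2, 3]
unlink(a): bitmap=FFFF..... | b=[0, 1, 2, 3]
truncate(b, 3): bitmap=FFF...... | b=[0, 1, 2]
truncate(b, 1): bitmap=F........ | b=[0]
unlink(b): bitmap=......... | 
create(a): bitmap=F........ | a=[0]
append(a, 2): bitmap=FFF...... | a=[0, 1, 2]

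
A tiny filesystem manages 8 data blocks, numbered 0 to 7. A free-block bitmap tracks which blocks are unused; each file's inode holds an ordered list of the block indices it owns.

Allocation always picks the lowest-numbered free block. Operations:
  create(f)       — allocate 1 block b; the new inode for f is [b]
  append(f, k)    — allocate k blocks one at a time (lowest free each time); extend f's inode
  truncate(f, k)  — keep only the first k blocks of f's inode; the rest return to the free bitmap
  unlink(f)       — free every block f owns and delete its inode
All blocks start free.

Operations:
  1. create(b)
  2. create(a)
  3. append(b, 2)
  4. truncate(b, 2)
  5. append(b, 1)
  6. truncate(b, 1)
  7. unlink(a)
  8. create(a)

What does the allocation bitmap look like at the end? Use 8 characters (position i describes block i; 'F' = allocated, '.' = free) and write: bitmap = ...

bitmap = FF......

create(b): bitmap=F....... | b=[0]
create(a): bitmap=FF...... | a=[1] b=[0]
append(b, 2): bitmap=FFFF.... | a=[1] b=[0, 2, 3]
truncate(b, 2): bitmap=FFF..... | a=[1] b=[0, 2]
append(b, 1): bitmap=FFFF.... | a=[1] b=[0, 2, 3]
truncate(b, 1): bitmap=FF...... | a=[1] b=[0]
unlink(a): bitmap=F....... | b=[0]
create(a): bitmap=FF...... | a=[1] b=[0]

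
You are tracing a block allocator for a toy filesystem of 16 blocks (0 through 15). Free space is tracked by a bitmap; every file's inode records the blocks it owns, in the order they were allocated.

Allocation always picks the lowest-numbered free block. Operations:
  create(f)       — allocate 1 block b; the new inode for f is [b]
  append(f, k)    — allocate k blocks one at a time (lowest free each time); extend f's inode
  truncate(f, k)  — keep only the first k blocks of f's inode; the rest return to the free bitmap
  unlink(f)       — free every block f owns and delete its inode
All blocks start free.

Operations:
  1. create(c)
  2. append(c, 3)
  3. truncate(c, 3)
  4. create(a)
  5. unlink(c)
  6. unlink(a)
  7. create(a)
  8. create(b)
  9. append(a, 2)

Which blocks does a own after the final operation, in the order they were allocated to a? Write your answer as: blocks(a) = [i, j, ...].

  1. create(c)  ⇒  F...............  {c→[0]}
  2. append(c, 3)  ⇒  FFFF............  {c→[0, 1, 2, 3]}
  3. truncate(c, 3)  ⇒  FFF.............  {c→[0, 1, 2]}
  4. create(a)  ⇒  FFFF............  {a→[3]; c→[0, 1, 2]}
  5. unlink(c)  ⇒  ...F............  {a→[3]}
  6. unlink(a)  ⇒  ................  {}
  7. create(a)  ⇒  F...............  {a→[0]}
  8. create(b)  ⇒  FF..............  {a→[0]; b→[1]}
  9. append(a, 2)  ⇒  FFFF............  {a→[0, 2, 3]; b→[1]}

blocks(a) = [0, 2, 3]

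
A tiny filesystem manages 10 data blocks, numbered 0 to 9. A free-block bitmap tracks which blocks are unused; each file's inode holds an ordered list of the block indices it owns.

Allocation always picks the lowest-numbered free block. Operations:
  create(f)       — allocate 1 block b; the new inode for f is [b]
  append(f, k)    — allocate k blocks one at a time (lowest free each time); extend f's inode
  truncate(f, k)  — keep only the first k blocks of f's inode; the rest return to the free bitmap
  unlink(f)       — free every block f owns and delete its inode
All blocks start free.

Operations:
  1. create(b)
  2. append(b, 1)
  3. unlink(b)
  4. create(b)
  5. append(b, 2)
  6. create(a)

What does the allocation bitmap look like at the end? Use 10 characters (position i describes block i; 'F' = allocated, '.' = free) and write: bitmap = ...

bitmap = FFFF......

after create(b) → b:[0]  free=[F.........]
after append(b, 1) → b:[0, 1]  free=[FF........]
after unlink(b) →   free=[..........]
after create(b) → b:[0]  free=[F.........]
after append(b, 2) → b:[0, 1, 2]  free=[FFF.......]
after create(a) → a:[3], b:[0, 1, 2]  free=[FFFF......]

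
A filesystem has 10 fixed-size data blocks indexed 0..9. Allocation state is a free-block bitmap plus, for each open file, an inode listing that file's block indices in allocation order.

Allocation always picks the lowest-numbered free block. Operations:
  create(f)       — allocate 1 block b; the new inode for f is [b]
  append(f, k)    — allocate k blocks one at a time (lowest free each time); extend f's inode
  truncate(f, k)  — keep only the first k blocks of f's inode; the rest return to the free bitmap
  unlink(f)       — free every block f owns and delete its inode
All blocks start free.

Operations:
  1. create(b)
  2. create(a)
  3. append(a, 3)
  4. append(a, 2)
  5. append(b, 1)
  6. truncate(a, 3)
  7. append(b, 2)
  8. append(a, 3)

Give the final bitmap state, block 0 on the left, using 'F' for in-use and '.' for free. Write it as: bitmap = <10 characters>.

bitmap = FFFFFFFFFF

  1. create(b)  ⇒  F.........  {b→[0]}
  2. create(a)  ⇒  FF........  {a→[1]; b→[0]}
  3. append(a, 3)  ⇒  FFFFF.....  {a→[1, 2, 3, 4]; b→[0]}
  4. append(a, 2)  ⇒  FFFFFFF...  {a→[1, 2, 3, 4, 5, 6]; b→[0]}
  5. append(b, 1)  ⇒  FFFFFFFF..  {a→[1, 2, 3, 4, 5, 6]; b→[0, 7]}
  6. truncate(a, 3)  ⇒  FFFF...F..  {a→[1, 2, 3]; b→[0, 7]}
  7. append(b, 2)  ⇒  FFFFFF.F..  {a→[1, 2, 3]; b→[0, 7, 4, 5]}
  8. append(a, 3)  ⇒  FFFFFFFFFF  {a→[1, 2, 3, 6, 8, 9]; b→[0, 7, 4, 5]}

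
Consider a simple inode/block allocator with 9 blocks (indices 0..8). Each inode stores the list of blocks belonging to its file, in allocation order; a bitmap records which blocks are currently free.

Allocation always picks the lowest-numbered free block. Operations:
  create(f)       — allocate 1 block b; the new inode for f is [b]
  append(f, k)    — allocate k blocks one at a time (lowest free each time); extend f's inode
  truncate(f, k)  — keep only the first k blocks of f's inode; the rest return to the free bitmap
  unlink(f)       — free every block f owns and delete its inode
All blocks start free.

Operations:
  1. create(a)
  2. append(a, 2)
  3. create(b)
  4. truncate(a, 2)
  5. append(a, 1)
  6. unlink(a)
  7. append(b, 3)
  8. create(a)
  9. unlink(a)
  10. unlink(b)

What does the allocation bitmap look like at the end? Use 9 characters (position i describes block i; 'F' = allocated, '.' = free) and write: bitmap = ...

after create(a) → a:[0]  free=[F........]
after append(a, 2) → a:[0, 1, 2]  free=[FFF......]
after create(b) → a:[0, 1, 2], b:[3]  free=[FFFF.....]
after truncate(a, 2) → a:[0, 1], b:[3]  free=[FF.F.....]
after append(a, 1) → a:[0, 1, 2], b:[3]  free=[FFFF.....]
after unlink(a) → b:[3]  free=[...F.....]
after append(b, 3) → b:[3, 0, 1, 2]  free=[FFFF.....]
after create(a) → a:[4], b:[3, 0, 1, 2]  free=[FFFFF....]
after unlink(a) → b:[3, 0, 1, 2]  free=[FFFF.....]
after unlink(b) →   free=[.........]

bitmap = .........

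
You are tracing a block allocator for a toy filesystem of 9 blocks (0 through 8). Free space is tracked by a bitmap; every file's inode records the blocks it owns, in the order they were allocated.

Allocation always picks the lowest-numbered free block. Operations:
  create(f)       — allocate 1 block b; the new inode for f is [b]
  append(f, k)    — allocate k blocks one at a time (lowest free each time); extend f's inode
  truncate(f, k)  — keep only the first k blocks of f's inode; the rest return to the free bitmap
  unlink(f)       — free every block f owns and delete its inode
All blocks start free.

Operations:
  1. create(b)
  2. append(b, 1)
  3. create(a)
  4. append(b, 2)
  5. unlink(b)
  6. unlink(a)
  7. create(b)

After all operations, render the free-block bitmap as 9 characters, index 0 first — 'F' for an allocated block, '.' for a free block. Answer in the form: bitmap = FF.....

  1. create(b)  ⇒  F........  {b→[0]}
  2. append(b, 1)  ⇒  FF.......  {b→[0, 1]}
  3. create(a)  ⇒  FFF......  {a→[2]; b→[0, 1]}
  4. append(b, 2)  ⇒  FFFFF....  {a→[2]; b→[0, 1, 3, 4]}
  5. unlink(b)  ⇒  ..F......  {a→[2]}
  6. unlink(a)  ⇒  .........  {}
  7. create(b)  ⇒  F........  {b→[0]}

bitmap = F........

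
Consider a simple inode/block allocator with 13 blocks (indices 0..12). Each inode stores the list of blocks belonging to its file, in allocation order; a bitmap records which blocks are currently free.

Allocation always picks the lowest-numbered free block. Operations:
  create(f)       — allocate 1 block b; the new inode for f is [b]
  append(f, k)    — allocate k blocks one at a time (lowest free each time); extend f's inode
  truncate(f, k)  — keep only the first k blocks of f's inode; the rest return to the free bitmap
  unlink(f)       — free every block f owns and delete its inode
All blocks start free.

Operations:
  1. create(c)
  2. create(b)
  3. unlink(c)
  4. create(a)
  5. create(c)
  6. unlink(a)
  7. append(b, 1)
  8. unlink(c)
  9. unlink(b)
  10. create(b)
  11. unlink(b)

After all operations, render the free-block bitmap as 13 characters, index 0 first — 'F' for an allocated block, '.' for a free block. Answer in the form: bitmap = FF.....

bitmap = .............

[1] create(c) — c=0 (map F............)
[2] create(b) — b=1 c=0 (map FF...........)
[3] unlink(c) — b=1 (map .F...........)
[4] create(a) — a=0 b=1 (map FF...........)
[5] create(c) — a=0 b=1 c=2 (map FFF..........)
[6] unlink(a) — b=1 c=2 (map .FF..........)
[7] append(b, 1) — b=1,0 c=2 (map FFF..........)
[8] unlink(c) — b=1,0 (map FF...........)
[9] unlink(b) —  (map .............)
[10] create(b) — b=0 (map F............)
[11] unlink(b) —  (map .............)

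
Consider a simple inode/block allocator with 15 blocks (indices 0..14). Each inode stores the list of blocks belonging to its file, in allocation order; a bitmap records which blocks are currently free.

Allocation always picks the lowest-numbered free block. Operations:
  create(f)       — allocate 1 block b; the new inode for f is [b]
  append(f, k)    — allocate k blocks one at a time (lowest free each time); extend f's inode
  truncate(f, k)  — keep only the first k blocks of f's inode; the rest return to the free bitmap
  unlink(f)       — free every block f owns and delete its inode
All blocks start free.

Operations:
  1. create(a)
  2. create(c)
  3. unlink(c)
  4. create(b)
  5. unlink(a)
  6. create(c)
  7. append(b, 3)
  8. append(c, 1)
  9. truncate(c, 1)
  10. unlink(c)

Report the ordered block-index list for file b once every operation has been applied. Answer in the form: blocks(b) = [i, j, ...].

[1] create(a) — a=0 (map F..............)
[2] create(c) — a=0 c=1 (map FF.............)
[3] unlink(c) — a=0 (map F..............)
[4] create(b) — a=0 b=1 (map FF.............)
[5] unlink(a) — b=1 (map .F.............)
[6] create(c) — b=1 c=0 (map FF.............)
[7] append(b, 3) — b=1,2,3,4 c=0 (map FFFFF..........)
[8] append(c, 1) — b=1,2,3,4 c=0,5 (map FFFFFF.........)
[9] truncate(c, 1) — b=1,2,3,4 c=0 (map FFFFF..........)
[10] unlink(c) — b=1,2,3,4 (map .FFFF..........)

blocks(b) = [1, 2, 3, 4]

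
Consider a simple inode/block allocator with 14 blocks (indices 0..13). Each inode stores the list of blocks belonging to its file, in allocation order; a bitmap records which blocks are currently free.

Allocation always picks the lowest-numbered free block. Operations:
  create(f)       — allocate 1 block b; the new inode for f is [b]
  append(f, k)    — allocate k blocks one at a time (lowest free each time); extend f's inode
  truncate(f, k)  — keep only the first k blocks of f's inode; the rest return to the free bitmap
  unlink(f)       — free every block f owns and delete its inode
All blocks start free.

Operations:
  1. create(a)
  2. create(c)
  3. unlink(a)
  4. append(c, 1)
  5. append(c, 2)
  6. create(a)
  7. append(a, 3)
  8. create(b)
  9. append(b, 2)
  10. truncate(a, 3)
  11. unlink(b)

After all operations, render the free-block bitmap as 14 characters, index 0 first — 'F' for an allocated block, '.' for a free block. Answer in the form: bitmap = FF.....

create(a): bitmap=F............. | a=[0]
create(c): bitmap=FF............ | a=[0] c=[1]
unlink(a): bitmap=.F............ | c=[1]
append(c, 1): bitmap=FF............ | c=[1, 0]
append(c, 2): bitmap=FFFF.......... | c=[1, 0, 2, 3]
create(a): bitmap=FFFFF......... | a=[4] c=[1, 0, 2, 3]
append(a, 3): bitmap=FFFFFFFF...... | a=[4, 5, 6, 7] c=[1, 0, 2, 3]
create(b): bitmap=FFFFFFFFF..... | a=[4, 5, 6, 7] b=[8] c=[1, 0, 2, 3]
append(b, 2): bitmap=FFFFFFFFFFF... | a=[4, 5, 6, 7] b=[8, 9, 10] c=[1, 0, 2, 3]
truncate(a, 3): bitmap=FFFFFFF.FFF... | a=[4, 5, 6] b=[8, 9, 10] c=[1, 0, 2, 3]
unlink(b): bitmap=FFFFFFF....... | a=[4, 5, 6] c=[1, 0, 2, 3]

bitmap = FFFFFFF.......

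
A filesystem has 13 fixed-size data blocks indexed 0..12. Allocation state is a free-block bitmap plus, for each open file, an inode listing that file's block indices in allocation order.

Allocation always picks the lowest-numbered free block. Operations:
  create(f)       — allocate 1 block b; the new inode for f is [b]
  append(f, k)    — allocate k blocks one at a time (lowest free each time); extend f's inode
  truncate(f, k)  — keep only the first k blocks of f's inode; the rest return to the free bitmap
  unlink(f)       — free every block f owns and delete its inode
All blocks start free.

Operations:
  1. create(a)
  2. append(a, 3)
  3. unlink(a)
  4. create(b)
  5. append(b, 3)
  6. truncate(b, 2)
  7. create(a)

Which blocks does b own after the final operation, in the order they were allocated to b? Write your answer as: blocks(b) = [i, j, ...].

blocks(b) = [0, 1]

[1] create(a) — a=0 (map F............)
[2] append(a, 3) — a=0,1,2,3 (map FFFF.........)
[3] unlink(a) —  (map .............)
[4] create(b) — b=0 (map F............)
[5] append(b, 3) — b=0,1,2,3 (map FFFF.........)
[6] truncate(b, 2) — b=0,1 (map FF...........)
[7] create(a) — a=2 b=0,1 (map FFF..........)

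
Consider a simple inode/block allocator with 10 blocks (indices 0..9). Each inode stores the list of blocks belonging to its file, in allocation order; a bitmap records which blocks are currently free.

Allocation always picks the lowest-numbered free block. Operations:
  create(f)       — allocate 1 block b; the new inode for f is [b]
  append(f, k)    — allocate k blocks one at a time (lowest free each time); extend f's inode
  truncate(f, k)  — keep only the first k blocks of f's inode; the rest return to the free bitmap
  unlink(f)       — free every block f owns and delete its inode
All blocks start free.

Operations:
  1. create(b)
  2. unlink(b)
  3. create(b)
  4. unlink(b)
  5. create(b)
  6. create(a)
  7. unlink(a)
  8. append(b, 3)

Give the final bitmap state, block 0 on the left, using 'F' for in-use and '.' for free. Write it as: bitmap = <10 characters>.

  1. create(b)  ⇒  F.........  {b→[0]}
  2. unlink(b)  ⇒  ..........  {}
  3. create(b)  ⇒  F.........  {b→[0]}
  4. unlink(b)  ⇒  ..........  {}
  5. create(b)  ⇒  F.........  {b→[0]}
  6. create(a)  ⇒  FF........  {a→[1]; b→[0]}
  7. unlink(a)  ⇒  F.........  {b→[0]}
  8. append(b, 3)  ⇒  FFFF......  {b→[0, 1, 2, 3]}

bitmap = FFFF......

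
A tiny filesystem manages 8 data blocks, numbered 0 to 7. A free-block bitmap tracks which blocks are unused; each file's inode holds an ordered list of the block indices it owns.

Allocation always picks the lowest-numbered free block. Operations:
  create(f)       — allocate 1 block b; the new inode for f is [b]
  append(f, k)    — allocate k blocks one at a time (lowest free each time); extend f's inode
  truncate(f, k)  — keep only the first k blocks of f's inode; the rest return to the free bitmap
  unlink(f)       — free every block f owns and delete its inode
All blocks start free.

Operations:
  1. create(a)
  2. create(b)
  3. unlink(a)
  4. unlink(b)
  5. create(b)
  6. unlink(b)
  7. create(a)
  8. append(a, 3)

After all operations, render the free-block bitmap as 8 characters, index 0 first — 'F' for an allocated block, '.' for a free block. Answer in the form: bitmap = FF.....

bitmap = FFFF....

create(a): bitmap=F....... | a=[0]
create(b): bitmap=FF...... | a=[0] b=[1]
unlink(a): bitmap=.F...... | b=[1]
unlink(b): bitmap=........ | 
create(b): bitmap=F....... | b=[0]
unlink(b): bitmap=........ | 
create(a): bitmap=F....... | a=[0]
append(a, 3): bitmap=FFFF.... | a=[0, 1, 2, 3]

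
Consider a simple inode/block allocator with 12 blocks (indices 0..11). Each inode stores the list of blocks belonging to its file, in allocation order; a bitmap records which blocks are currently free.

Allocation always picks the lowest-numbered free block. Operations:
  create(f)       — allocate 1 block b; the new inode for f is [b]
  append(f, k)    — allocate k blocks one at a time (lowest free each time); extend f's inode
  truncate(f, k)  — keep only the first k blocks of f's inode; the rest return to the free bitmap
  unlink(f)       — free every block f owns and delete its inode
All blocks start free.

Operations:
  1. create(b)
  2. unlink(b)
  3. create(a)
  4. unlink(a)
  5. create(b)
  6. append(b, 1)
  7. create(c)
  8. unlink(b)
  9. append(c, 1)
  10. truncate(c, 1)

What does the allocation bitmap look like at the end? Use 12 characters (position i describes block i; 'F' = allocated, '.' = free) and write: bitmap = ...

[1] create(b) — b=0 (map F...........)
[2] unlink(b) —  (map ............)
[3] create(a) — a=0 (map F...........)
[4] unlink(a) —  (map ............)
[5] create(b) — b=0 (map F...........)
[6] append(b, 1) — b=0,1 (map FF..........)
[7] create(c) — b=0,1 c=2 (map FFF.........)
[8] unlink(b) — c=2 (map ..F.........)
[9] append(c, 1) — c=2,0 (map F.F.........)
[10] truncate(c, 1) — c=2 (map ..F.........)

bitmap = ..F.........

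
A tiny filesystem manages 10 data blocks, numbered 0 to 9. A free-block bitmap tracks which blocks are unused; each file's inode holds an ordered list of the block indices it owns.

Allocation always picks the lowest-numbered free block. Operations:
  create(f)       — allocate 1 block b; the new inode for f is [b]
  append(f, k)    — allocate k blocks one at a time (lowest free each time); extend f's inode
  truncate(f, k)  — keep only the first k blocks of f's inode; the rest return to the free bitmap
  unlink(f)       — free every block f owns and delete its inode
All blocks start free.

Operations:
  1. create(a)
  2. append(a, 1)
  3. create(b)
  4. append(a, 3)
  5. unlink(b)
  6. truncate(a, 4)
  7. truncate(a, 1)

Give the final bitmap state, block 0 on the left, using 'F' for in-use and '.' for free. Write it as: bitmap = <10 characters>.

create(a): bitmap=F......... | a=[0]
append(a, 1): bitmap=FF........ | a=[0, 1]
create(b): bitmap=FFF....... | a=[0, 1] b=[2]
append(a, 3): bitmap=FFFFFF.... | a=[0, 1, 3, 4, 5] b=[2]
unlink(b): bitmap=FF.FFF.... | a=[0, 1, 3, 4, 5]
truncate(a, 4): bitmap=FF.FF..... | a=[0, 1, 3, 4]
truncate(a, 1): bitmap=F......... | a=[0]

bitmap = F.........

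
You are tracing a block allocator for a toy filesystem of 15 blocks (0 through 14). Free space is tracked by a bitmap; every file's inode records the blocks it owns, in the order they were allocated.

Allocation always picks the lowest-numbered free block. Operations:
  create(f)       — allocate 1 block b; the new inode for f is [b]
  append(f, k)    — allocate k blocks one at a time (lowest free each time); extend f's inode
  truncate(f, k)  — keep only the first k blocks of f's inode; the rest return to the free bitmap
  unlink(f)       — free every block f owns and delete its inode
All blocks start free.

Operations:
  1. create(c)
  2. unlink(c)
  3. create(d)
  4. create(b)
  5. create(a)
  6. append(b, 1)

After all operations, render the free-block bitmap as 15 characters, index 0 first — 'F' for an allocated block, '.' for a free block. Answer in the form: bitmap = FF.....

bitmap = FFFF...........

create(c): bitmap=F.............. | c=[0]
unlink(c): bitmap=............... | 
create(d): bitmap=F.............. | d=[0]
create(b): bitmap=FF............. | b=[1] d=[0]
create(a): bitmap=FFF............ | a=[2] b=[1] d=[0]
append(b, 1): bitmap=FFFF........... | a=[2] b=[1, 3] d=[0]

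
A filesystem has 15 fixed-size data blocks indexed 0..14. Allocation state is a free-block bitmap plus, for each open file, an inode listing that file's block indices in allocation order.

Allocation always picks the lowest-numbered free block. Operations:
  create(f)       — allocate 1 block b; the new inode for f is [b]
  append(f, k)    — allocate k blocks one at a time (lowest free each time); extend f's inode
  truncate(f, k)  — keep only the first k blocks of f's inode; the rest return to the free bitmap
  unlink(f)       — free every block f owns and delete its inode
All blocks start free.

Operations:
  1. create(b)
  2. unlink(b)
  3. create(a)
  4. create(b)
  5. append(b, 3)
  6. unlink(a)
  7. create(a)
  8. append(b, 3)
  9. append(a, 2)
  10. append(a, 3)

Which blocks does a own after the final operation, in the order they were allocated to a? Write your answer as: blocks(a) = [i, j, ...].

[1] create(b) — b=0 (map F..............)
[2] unlink(b) —  (map ...............)
[3] create(a) — a=0 (map F..............)
[4] create(b) — a=0 b=1 (map FF.............)
[5] append(b, 3) — a=0 b=1,2,3,4 (map FFFFF..........)
[6] unlink(a) — b=1,2,3,4 (map .FFFF..........)
[7] create(a) — a=0 b=1,2,3,4 (map FFFFF..........)
[8] append(b, 3) — a=0 b=1,2,3,4,5,6,7 (map FFFFFFFF.......)
[9] append(a, 2) — a=0,8,9 b=1,2,3,4,5,6,7 (map FFFFFFFFFF.....)
[10] append(a, 3) — a=0,8,9,10,11,12 b=1,2,3,4,5,6,7 (map FFFFFFFFFFFFF..)

blocks(a) = [0, 8, 9, 10, 11, 12]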